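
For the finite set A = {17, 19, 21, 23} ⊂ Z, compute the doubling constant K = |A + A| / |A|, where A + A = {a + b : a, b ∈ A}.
K = |A + A| / |A| = 7/4

Enumerate A + A = {a + b : a, b ∈ A}. With |A| = 4, there are |A|^2 = 16 ordered sum pairs; collecting distinct values, A + A = {34, 36, 38, 40, 42, 44, 46}, so |A + A| = 7. Thus K = 7/4. Here |A + A| = 2|A| − 1 = 7, the minimum possible — so K = 7/4 is minimal, which holds iff A is an arithmetic progression.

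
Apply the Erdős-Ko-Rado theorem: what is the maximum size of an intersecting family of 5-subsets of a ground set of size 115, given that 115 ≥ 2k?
max |F| = C(114, 4) = 6672876

Erdős-Ko-Rado (1961): when n ≥ 2k, max |F| = C(n−1, k−1). The bound is attained by the star {A : i ∈ A} for any fixed i ∈ [n]. Here C(115−1, 5−1) = C(114, 4) = 6672876.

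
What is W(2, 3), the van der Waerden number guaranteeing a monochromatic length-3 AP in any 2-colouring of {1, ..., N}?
W(2, 3) = 9

Lower bound: the 2-colouring RRBBRRBB of {1, ..., 8} (R at positions {1, 2, 5, 6}, B at {3, 4, 7, 8}) contains no monochromatic 3-term AP, so W(2, 3) > 8. Upper bound: a case analysis on any 2-colouring of {1, ..., 9} forces such an AP. Hence W(2, 3) = 9.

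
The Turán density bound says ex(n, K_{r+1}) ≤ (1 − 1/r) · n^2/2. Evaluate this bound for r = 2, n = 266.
Turán density bound = (1/2) · 266^2/2 = 17689

Turán's theorem: ex(n, K_{r+1}) is achieved by the complete r-partite Turán graph T(n, r) with parts as balanced as possible, and is at most (1 − 1/r) · n^2/2. For r = 2, n = 266: the density bound is (1/2) · 70756/2 = 17689. Since 2 ∣ 266, the Turán graph T(266, 2) has parts of equal size 133, and its edge count e(T(266, 2)) = 17689 attains the density bound exactly.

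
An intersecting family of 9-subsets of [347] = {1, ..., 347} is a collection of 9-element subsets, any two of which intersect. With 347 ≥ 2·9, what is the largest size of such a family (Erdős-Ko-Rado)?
max |F| = C(346, 8) = 4695548528462715

Erdős-Ko-Rado (1961): when n ≥ 2k, max |F| = C(n−1, k−1). The bound is attained by the star {A : i ∈ A} for any fixed i ∈ [n]. Here C(347−1, 9−1) = C(346, 8) = 4695548528462715.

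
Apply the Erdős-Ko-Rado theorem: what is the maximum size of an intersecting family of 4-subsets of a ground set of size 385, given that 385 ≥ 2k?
max |F| = C(384, 3) = 9363584

Erdős-Ko-Rado (1961): when n ≥ 2k, max |F| = C(n−1, k−1). The bound is attained by the star {A : i ∈ A} for any fixed i ∈ [n]. Here C(385−1, 4−1) = C(384, 3) = 9363584.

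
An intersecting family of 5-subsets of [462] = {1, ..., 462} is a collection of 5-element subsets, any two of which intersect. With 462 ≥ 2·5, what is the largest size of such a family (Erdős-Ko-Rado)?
max |F| = C(461, 4) = 1857486555

Erdős-Ko-Rado (1961): when n ≥ 2k, max |F| = C(n−1, k−1). The bound is attained by the star {A : i ∈ A} for any fixed i ∈ [n]. Here C(462−1, 5−1) = C(461, 4) = 1857486555.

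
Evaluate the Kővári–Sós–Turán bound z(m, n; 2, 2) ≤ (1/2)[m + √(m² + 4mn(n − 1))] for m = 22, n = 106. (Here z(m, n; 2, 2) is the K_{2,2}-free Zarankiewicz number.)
z(22, 106; 2, 2) ≤ (1/2)[22 + √(22² + 4·22·106·105)] = (1/2)[22 + √979924] = 505.9556

Kővári–Sós–Turán: let r_1, ..., r_22 be the row sums and z = Σ r_i the total number of 1s. Each pair of columns can share at most one row with both entries 1 (else a 2×2 all-ones block appears), so Σ_i C(r_i, 2) ≤ C(106, 2) = 5565. By convexity Σ_i C(r_i, 2) ≥ 22·C(z/22, 2) = z(z − 22)/(2·22), giving z² − 22z − 22·106·105 ≤ 0 and hence z ≤ (1/2)[22 + √(484 + 4·244860)] = (1/2)[22 + √979924] ≈ (1/2)(22 + 989.9111) = 505.9556.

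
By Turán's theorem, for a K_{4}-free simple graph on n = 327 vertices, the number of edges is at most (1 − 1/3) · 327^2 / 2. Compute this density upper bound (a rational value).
Turán density bound = (2/3) · 327^2/2 = 35643

Turán's theorem: ex(n, K_{r+1}) is achieved by the complete r-partite Turán graph T(n, r) with parts as balanced as possible, and is at most (1 − 1/r) · n^2/2. For r = 3, n = 327: the density bound is (2/3) · 106929/2 = 35643. Since 3 ∣ 327, the Turán graph T(327, 3) has parts of equal size 109, and its edge count e(T(327, 3)) = 35643 attains the density bound exactly.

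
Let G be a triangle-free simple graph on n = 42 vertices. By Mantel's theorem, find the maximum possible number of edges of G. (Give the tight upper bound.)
ex(42, K_3) = ⌊42^2/4⌋ = 441

Mantel (1907): a triangle-free graph on n vertices has at most ⌊n^2/4⌋ edges, with equality for the complete bipartite graph K_{⌊n/2⌋, ⌈n/2⌉}. For n = 42: ⌊42^2/4⌋ = ⌊1764/4⌋ = 441. The extremal graph is K_{21, 21}, which has 21·21 = 441 edges.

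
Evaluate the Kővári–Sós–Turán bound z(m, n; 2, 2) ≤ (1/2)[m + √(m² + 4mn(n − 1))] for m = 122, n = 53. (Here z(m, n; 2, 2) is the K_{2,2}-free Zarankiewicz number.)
z(122, 53; 2, 2) ≤ (1/2)[122 + √(122² + 4·122·53·52)] = (1/2)[122 + √1359812] = 644.0549

Kővári–Sós–Turán: let r_1, ..., r_122 be the row sums and z = Σ r_i the total number of 1s. Each pair of columns can share at most one row with both entries 1 (else a 2×2 all-ones block appears), so Σ_i C(r_i, 2) ≤ C(53, 2) = 1378. By convexity Σ_i C(r_i, 2) ≥ 122·C(z/122, 2) = z(z − 122)/(2·122), giving z² − 122z − 122·53·52 ≤ 0 and hence z ≤ (1/2)[122 + √(14884 + 4·336232)] = (1/2)[122 + √1359812] ≈ (1/2)(122 + 1166.1098) = 644.0549.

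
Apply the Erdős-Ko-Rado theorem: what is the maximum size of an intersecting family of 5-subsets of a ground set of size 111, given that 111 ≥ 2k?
max |F| = C(110, 4) = 5773185

The Erdős-Ko-Rado theorem states: for n ≥ 2k, an intersecting family of k-subsets of an n-element set has size at most C(n − 1, k − 1), with equality for 'star' families {A ⊆ [n] : |A| = k, i ∈ A} (fix an element i). For n = 111, k = 5: C(110, 4) = 5773185.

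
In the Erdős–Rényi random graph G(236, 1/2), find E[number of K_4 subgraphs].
E[# K_4] = C(236, 4) · (1/2)^C(4, 2) = 125991255 / 2^6 = 1968613.359375

For each 4-subset S of vertices (there are C(236, 4) = 125991255 such S), let X_S = 1 if S induces a K_4 (all C(4, 2) = 6 edges present). Then P(X_S = 1) = (1/2)^6 = 1/64. By linearity of expectation, E[# K_4] = C(236, 4) · (1/2)^6 = 125991255 / 64 = 1968613.359375.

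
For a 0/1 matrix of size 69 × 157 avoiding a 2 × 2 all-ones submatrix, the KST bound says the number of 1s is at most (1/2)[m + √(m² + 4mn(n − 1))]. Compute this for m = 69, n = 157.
z(69, 157; 2, 2) ≤ (1/2)[69 + √(69² + 4·69·157·156)] = (1/2)[69 + √6764553] = 1334.9377

Kővári–Sós–Turán: let r_1, ..., r_69 be the row sums and z = Σ r_i the total number of 1s. Each pair of columns can share at most one row with both entries 1 (else a 2×2 all-ones block appears), so Σ_i C(r_i, 2) ≤ C(157, 2) = 12246. By convexity Σ_i C(r_i, 2) ≥ 69·C(z/69, 2) = z(z − 69)/(2·69), giving z² − 69z − 69·157·156 ≤ 0 and hence z ≤ (1/2)[69 + √(4761 + 4·1689948)] = (1/2)[69 + √6764553] ≈ (1/2)(69 + 2600.8754) = 1334.9377.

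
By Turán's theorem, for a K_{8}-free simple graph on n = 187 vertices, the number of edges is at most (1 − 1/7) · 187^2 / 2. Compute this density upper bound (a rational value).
Turán density bound = (6/7) · 187^2/2 = 104907/7 ≈ 14986.7143

Turán's theorem: ex(n, K_{r+1}) is achieved by the complete r-partite Turán graph T(n, r) with parts as balanced as possible, and is at most (1 − 1/r) · n^2/2. For r = 7, n = 187: the density bound is (6/7) · 34969/2 = 104907/7 ≈ 14986.7143. The integer-valued extremum is e(T(187, 7)) = 14986, which is strictly less than the density bound 104907/7 since 7 ∤ 187 (the parts of T(187, 7) cannot all be equal).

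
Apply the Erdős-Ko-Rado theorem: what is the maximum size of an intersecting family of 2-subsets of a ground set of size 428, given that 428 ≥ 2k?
max |F| = C(427, 1) = 427

Erdős-Ko-Rado (1961): when n ≥ 2k, max |F| = C(n−1, k−1). The bound is attained by the star {A : i ∈ A} for any fixed i ∈ [n]. Here C(428−1, 2−1) = C(427, 1) = 427.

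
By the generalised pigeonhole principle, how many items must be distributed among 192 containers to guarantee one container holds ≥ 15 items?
n = (15 − 1)·192 + 1 = 2689

By the generalised pigeonhole principle, to guarantee some box contains ≥ r objects we need more than (r − 1) · k objects total. Threshold: n = (r − 1) · k + 1. With r = 15 and k = 192: n = 14 · 192 + 1 = 2688 + 1 = 2689. For n = 2688 = 14 · 192, we can put exactly 14 objects in every box, avoiding 15 in any single one — so 2689 is tight.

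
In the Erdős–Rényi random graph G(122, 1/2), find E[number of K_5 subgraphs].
E[# K_5] = C(122, 5) · (1/2)^C(5, 2) = 207288004 / 2^10 = 51822001/256 ≈ 202429.691406

For each 5-subset S of vertices (there are C(122, 5) = 207288004 such S), let X_S = 1 if S induces a K_5 (all C(5, 2) = 10 edges present). Then P(X_S = 1) = (1/2)^10 = 1/1024. By linearity of expectation, E[# K_5] = C(122, 5) · (1/2)^10 = 207288004 / 1024 = 51822001/256 ≈ 202429.691406.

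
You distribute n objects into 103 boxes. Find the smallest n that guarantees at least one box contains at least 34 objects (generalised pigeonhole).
n = (34 − 1)·103 + 1 = 3400

By the generalised pigeonhole principle, to guarantee some box contains ≥ r objects we need more than (r − 1) · k objects total. Threshold: n = (r − 1) · k + 1. With r = 34 and k = 103: n = 33 · 103 + 1 = 3399 + 1 = 3400. For n = 3399 = 33 · 103, we can put exactly 33 objects in every box, avoiding 34 in any single one — so 3400 is tight.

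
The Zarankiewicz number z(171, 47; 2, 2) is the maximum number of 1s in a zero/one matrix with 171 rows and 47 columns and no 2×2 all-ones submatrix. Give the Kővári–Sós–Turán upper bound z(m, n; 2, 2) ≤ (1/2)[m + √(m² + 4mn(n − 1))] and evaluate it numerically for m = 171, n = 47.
z(171, 47; 2, 2) ≤ (1/2)[171 + √(171² + 4·171·47·46)] = (1/2)[171 + √1508049] = 699.5132

Kővári–Sós–Turán: let r_1, ..., r_171 be the row sums and z = Σ r_i the total number of 1s. Each pair of columns can share at most one row with both entries 1 (else a 2×2 all-ones block appears), so Σ_i C(r_i, 2) ≤ C(47, 2) = 1081. By convexity Σ_i C(r_i, 2) ≥ 171·C(z/171, 2) = z(z − 171)/(2·171), giving z² − 171z − 171·47·46 ≤ 0 and hence z ≤ (1/2)[171 + √(29241 + 4·369702)] = (1/2)[171 + √1508049] ≈ (1/2)(171 + 1228.0265) = 699.5132.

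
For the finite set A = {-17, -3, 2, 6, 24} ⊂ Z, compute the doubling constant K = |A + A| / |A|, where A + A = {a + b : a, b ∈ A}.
K = |A + A| / |A| = 15/5 = 3

Enumerate A + A = {a + b : a, b ∈ A}. With |A| = 5, there are |A|^2 = 25 ordered sum pairs; collecting distinct values, A + A = {-34, -20, -15, -11, -6, -1, 3, 4, 7, 8, 12, 21, 26, 30, 48}, so |A + A| = 15. Thus K = 15/5 = 3. For comparison, the minimum possible |A + A| over all 5-element sets is 2·5 − 1 = 9 (so min K = 9/5), attained only by arithmetic progressions.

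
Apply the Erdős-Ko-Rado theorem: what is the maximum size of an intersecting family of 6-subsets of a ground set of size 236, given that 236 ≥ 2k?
max |F| = C(235, 5) = 5722138422

Erdős-Ko-Rado (1961): when n ≥ 2k, max |F| = C(n−1, k−1). The bound is attained by the star {A : i ∈ A} for any fixed i ∈ [n]. Here C(236−1, 6−1) = C(235, 5) = 5722138422.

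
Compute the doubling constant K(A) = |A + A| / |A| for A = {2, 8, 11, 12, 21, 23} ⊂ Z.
K = |A + A| / |A| = 20/6 = 10/3

Enumerate A + A = {a + b : a, b ∈ A}. With |A| = 6, there are |A|^2 = 36 ordered sum pairs; collecting distinct values, A + A = {4, 10, 13, 14, 16, 19, 20, 22, 23, 24, 25, 29, 31, 32, 33, 34, 35, 42, 44, 46}, so |A + A| = 20. Thus K = 20/6 = 10/3. For comparison, the minimum possible |A + A| over all 6-element sets is 2·6 − 1 = 11 (so min K = 11/6), attained only by arithmetic progressions.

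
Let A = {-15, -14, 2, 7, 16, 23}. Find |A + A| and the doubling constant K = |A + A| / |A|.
K = |A + A| / |A| = 20/6 = 10/3

Enumerate A + A = {a + b : a, b ∈ A}. With |A| = 6, there are |A|^2 = 36 ordered sum pairs; collecting distinct values, A + A = {-30, -29, -28, -13, -12, -8, -7, 1, 2, 4, 8, 9, 14, 18, 23, 25, 30, 32, 39, 46}, so |A + A| = 20. Thus K = 20/6 = 10/3. For comparison, the minimum possible |A + A| over all 6-element sets is 2·6 − 1 = 11 (so min K = 11/6), attained only by arithmetic progressions.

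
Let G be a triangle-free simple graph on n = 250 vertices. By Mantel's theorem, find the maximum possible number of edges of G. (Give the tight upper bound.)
ex(250, K_3) = ⌊250^2/4⌋ = 15625

Mantel (1907): a triangle-free graph on n vertices has at most ⌊n^2/4⌋ edges, with equality for the complete bipartite graph K_{⌊n/2⌋, ⌈n/2⌉}. For n = 250: ⌊250^2/4⌋ = ⌊62500/4⌋ = 15625. The extremal graph is K_{125, 125}, which has 125·125 = 15625 edges.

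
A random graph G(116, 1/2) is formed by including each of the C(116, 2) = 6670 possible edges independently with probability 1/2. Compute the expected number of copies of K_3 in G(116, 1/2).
E[# K_3] = C(116, 3) · (1/2)^C(3, 2) = 253460 / 2^3 = 63365/2 = 31682.5

For each 3-subset S of vertices (there are C(116, 3) = 253460 such S), let X_S = 1 if S induces a K_3 (all C(3, 2) = 3 edges present). Then P(X_S = 1) = (1/2)^3 = 1/8. By linearity of expectation, E[# K_3] = C(116, 3) · (1/2)^3 = 253460 / 8 = 63365/2 = 31682.5.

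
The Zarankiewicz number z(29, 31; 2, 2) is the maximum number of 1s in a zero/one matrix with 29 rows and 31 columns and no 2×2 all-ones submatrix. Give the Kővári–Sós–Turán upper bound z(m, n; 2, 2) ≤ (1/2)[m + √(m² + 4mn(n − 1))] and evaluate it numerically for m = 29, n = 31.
z(29, 31; 2, 2) ≤ (1/2)[29 + √(29² + 4·29·31·30)] = (1/2)[29 + √108721] = 179.3643

Kővári–Sós–Turán: let r_1, ..., r_29 be the row sums and z = Σ r_i the total number of 1s. Each pair of columns can share at most one row with both entries 1 (else a 2×2 all-ones block appears), so Σ_i C(r_i, 2) ≤ C(31, 2) = 465. By convexity Σ_i C(r_i, 2) ≥ 29·C(z/29, 2) = z(z − 29)/(2·29), giving z² − 29z − 29·31·30 ≤ 0 and hence z ≤ (1/2)[29 + √(841 + 4·26970)] = (1/2)[29 + √108721] ≈ (1/2)(29 + 329.7287) = 179.3643.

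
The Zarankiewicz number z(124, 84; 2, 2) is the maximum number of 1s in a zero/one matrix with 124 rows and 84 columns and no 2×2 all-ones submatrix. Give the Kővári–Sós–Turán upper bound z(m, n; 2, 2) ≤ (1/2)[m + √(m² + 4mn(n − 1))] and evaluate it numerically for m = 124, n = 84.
z(124, 84; 2, 2) ≤ (1/2)[124 + √(124² + 4·124·84·83)] = (1/2)[124 + √3473488] = 993.8648

Kővári–Sós–Turán: let r_1, ..., r_124 be the row sums and z = Σ r_i the total number of 1s. Each pair of columns can share at most one row with both entries 1 (else a 2×2 all-ones block appears), so Σ_i C(r_i, 2) ≤ C(84, 2) = 3486. By convexity Σ_i C(r_i, 2) ≥ 124·C(z/124, 2) = z(z − 124)/(2·124), giving z² − 124z − 124·84·83 ≤ 0 and hence z ≤ (1/2)[124 + √(15376 + 4·864528)] = (1/2)[124 + √3473488] ≈ (1/2)(124 + 1863.7296) = 993.8648.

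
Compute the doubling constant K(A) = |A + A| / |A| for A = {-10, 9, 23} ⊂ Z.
K = |A + A| / |A| = 6/3 = 2

Enumerate A + A = {a + b : a, b ∈ A}. With |A| = 3, there are |A|^2 = 9 ordered sum pairs; collecting distinct values, A + A = {-20, -1, 13, 18, 32, 46}, so |A + A| = 6. Thus K = 6/3 = 2. For comparison, the minimum possible |A + A| over all 3-element sets is 2·3 − 1 = 5 (so min K = 5/3), attained only by arithmetic progressions.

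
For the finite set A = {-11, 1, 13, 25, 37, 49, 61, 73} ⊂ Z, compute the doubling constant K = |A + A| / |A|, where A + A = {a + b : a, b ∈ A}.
K = |A + A| / |A| = 15/8

Enumerate A + A = {a + b : a, b ∈ A}. With |A| = 8, there are |A|^2 = 64 ordered sum pairs; collecting distinct values, A + A = {-22, -10, 2, 14, 26, 38, 50, 62, 74, 86, 98, 110, 122, 134, 146}, so |A + A| = 15. Thus K = 15/8. Here |A + A| = 2|A| − 1 = 15, the minimum possible — so K = 15/8 is minimal, which holds iff A is an arithmetic progression.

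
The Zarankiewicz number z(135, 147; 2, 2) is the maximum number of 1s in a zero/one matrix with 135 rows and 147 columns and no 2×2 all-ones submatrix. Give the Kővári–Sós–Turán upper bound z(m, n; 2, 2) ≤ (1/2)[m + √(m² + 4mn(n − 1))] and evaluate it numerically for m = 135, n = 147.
z(135, 147; 2, 2) ≤ (1/2)[135 + √(135² + 4·135·147·146)] = (1/2)[135 + √11607705] = 1771.0041

Kővári–Sós–Turán: let r_1, ..., r_135 be the row sums and z = Σ r_i the total number of 1s. Each pair of columns can share at most one row with both entries 1 (else a 2×2 all-ones block appears), so Σ_i C(r_i, 2) ≤ C(147, 2) = 10731. By convexity Σ_i C(r_i, 2) ≥ 135·C(z/135, 2) = z(z − 135)/(2·135), giving z² − 135z − 135·147·146 ≤ 0 and hence z ≤ (1/2)[135 + √(18225 + 4·2897370)] = (1/2)[135 + √11607705] ≈ (1/2)(135 + 3407.0082) = 1771.0041.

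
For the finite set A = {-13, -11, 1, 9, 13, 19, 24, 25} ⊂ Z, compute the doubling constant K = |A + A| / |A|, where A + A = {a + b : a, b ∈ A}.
K = |A + A| / |A| = 32/8 = 4

Enumerate A + A = {a + b : a, b ∈ A}. With |A| = 8, there are |A|^2 = 64 ordered sum pairs; collecting distinct values, A + A = {-26, -24, -22, -12, -10, -4, -2, 0, 2, 6, 8, 10, 11, 12, 13, 14, 18, 20, 22, 25, 26, 28, 32, 33, 34, 37, 38, 43, 44, 48, 49, 50}, so |A + A| = 32. Thus K = 32/8 = 4. For comparison, the minimum possible |A + A| over all 8-element sets is 2·8 − 1 = 15 (so min K = 15/8), attained only by arithmetic progressions.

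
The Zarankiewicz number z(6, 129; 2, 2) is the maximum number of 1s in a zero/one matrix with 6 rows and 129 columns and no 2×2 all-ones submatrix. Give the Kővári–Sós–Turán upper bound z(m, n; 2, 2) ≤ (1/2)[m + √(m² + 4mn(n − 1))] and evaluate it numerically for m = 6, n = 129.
z(6, 129; 2, 2) ≤ (1/2)[6 + √(6² + 4·6·129·128)] = (1/2)[6 + √396324] = 317.7713

Kővári–Sós–Turán: let r_1, ..., r_6 be the row sums and z = Σ r_i the total number of 1s. Each pair of columns can share at most one row with both entries 1 (else a 2×2 all-ones block appears), so Σ_i C(r_i, 2) ≤ C(129, 2) = 8256. By convexity Σ_i C(r_i, 2) ≥ 6·C(z/6, 2) = z(z − 6)/(2·6), giving z² − 6z − 6·129·128 ≤ 0 and hence z ≤ (1/2)[6 + √(36 + 4·99072)] = (1/2)[6 + √396324] ≈ (1/2)(6 + 629.5427) = 317.7713.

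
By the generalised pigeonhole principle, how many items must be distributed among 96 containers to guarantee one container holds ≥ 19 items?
n = (19 − 1)·96 + 1 = 1729

By the generalised pigeonhole principle, to guarantee some box contains ≥ r objects we need more than (r − 1) · k objects total. Threshold: n = (r − 1) · k + 1. With r = 19 and k = 96: n = 18 · 96 + 1 = 1728 + 1 = 1729. For n = 1728 = 18 · 96, we can put exactly 18 objects in every box, avoiding 19 in any single one — so 1729 is tight.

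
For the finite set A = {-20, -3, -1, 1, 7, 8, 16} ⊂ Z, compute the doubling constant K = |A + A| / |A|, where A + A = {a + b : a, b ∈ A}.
K = |A + A| / |A| = 25/7

Enumerate A + A = {a + b : a, b ∈ A}. With |A| = 7, there are |A|^2 = 49 ordered sum pairs; collecting distinct values, A + A = {-40, -23, -21, -19, -13, -12, -6, -4, -2, 0, 2, 4, 5, 6, 7, 8, 9, 13, 14, 15, 16, 17, 23, 24, 32}, so |A + A| = 25. Thus K = 25/7. For comparison, the minimum possible |A + A| over all 7-element sets is 2·7 − 1 = 13 (so min K = 13/7), attained only by arithmetic progressions.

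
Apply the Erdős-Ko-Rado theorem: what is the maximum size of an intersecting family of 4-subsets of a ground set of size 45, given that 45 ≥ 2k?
max |F| = C(44, 3) = 13244

The Erdős-Ko-Rado theorem states: for n ≥ 2k, an intersecting family of k-subsets of an n-element set has size at most C(n − 1, k − 1), with equality for 'star' families {A ⊆ [n] : |A| = k, i ∈ A} (fix an element i). For n = 45, k = 4: C(44, 3) = 13244.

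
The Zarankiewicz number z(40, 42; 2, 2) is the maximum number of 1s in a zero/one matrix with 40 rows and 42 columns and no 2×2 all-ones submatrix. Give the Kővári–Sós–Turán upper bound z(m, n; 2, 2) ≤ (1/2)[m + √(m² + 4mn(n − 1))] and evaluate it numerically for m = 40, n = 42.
z(40, 42; 2, 2) ≤ (1/2)[40 + √(40² + 4·40·42·41)] = (1/2)[40 + √277120] = 283.2109

Kővári–Sós–Turán: let r_1, ..., r_40 be the row sums and z = Σ r_i the total number of 1s. Each pair of columns can share at most one row with both entries 1 (else a 2×2 all-ones block appears), so Σ_i C(r_i, 2) ≤ C(42, 2) = 861. By convexity Σ_i C(r_i, 2) ≥ 40·C(z/40, 2) = z(z − 40)/(2·40), giving z² − 40z − 40·42·41 ≤ 0 and hence z ≤ (1/2)[40 + √(1600 + 4·68880)] = (1/2)[40 + √277120] ≈ (1/2)(40 + 526.4219) = 283.2109.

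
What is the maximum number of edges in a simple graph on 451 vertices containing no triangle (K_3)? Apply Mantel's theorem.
ex(451, K_3) = ⌊451^2/4⌋ = 50850

Mantel (1907): a triangle-free graph on n vertices has at most ⌊n^2/4⌋ edges, with equality for the complete bipartite graph K_{⌊n/2⌋, ⌈n/2⌉}. For n = 451: ⌊451^2/4⌋ = ⌊203401/4⌋ = 50850. The extremal graph is K_{225, 226}, which has 225·226 = 50850 edges.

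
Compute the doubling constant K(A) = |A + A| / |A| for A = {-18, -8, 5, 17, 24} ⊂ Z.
K = |A + A| / |A| = 15/5 = 3

Enumerate A + A = {a + b : a, b ∈ A}. With |A| = 5, there are |A|^2 = 25 ordered sum pairs; collecting distinct values, A + A = {-36, -26, -16, -13, -3, -1, 6, 9, 10, 16, 22, 29, 34, 41, 48}, so |A + A| = 15. Thus K = 15/5 = 3. For comparison, the minimum possible |A + A| over all 5-element sets is 2·5 − 1 = 9 (so min K = 9/5), attained only by arithmetic progressions.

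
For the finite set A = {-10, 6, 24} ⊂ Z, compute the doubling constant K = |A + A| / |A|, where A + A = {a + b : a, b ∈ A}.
K = |A + A| / |A| = 6/3 = 2

Enumerate A + A = {a + b : a, b ∈ A}. With |A| = 3, there are |A|^2 = 9 ordered sum pairs; collecting distinct values, A + A = {-20, -4, 12, 14, 30, 48}, so |A + A| = 6. Thus K = 6/3 = 2. For comparison, the minimum possible |A + A| over all 3-element sets is 2·3 − 1 = 5 (so min K = 5/3), attained only by arithmetic progressions.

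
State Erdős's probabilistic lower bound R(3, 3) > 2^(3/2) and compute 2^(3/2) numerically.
2^(3/2) = 2.8284; so R(3, 3) > 2.8284

Colour each edge of K_n uniformly at random with red/blue. The expected number of monochromatic K_3 is C(n, 3) · 2 · 2^(−C(3,2)). If C(n, 3) · 2^(1 − C(3,2)) < 1, then with positive probability no monochromatic K_3 exists, so R(3, 3) > n. The standard estimate C(n, 3) ≤ n^3/3! shows this inequality holds whenever n ≤ 2^(3/2) (since 3! · 2^(C(3,2) − 1) > 2^(3^2/2) ≥ n^3). Hence R(3, 3) > 2^(3/2) = 2.8284.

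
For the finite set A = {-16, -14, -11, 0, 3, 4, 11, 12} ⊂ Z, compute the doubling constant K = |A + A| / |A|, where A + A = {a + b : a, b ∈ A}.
K = |A + A| / |A| = 33/8

Enumerate A + A = {a + b : a, b ∈ A}. With |A| = 8, there are |A|^2 = 64 ordered sum pairs; collecting distinct values, A + A = {-32, -30, -28, -27, -25, -22, -16, -14, -13, -12, -11, -10, -8, -7, -5, -4, -3, -2, 0, 1, 3, 4, 6, 7, 8, 11, 12, 14, 15, 16, 22, 23, 24}, so |A + A| = 33. Thus K = 33/8. For comparison, the minimum possible |A + A| over all 8-element sets is 2·8 − 1 = 15 (so min K = 15/8), attained only by arithmetic progressions.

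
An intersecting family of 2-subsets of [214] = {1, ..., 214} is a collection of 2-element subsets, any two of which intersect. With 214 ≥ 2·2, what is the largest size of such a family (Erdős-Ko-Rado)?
max |F| = C(213, 1) = 213

The Erdős-Ko-Rado theorem states: for n ≥ 2k, an intersecting family of k-subsets of an n-element set has size at most C(n − 1, k − 1), with equality for 'star' families {A ⊆ [n] : |A| = k, i ∈ A} (fix an element i). For n = 214, k = 2: C(213, 1) = 213.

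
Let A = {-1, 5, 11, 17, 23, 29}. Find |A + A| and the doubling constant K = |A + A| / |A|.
K = |A + A| / |A| = 11/6

Enumerate A + A = {a + b : a, b ∈ A}. With |A| = 6, there are |A|^2 = 36 ordered sum pairs; collecting distinct values, A + A = {-2, 4, 10, 16, 22, 28, 34, 40, 46, 52, 58}, so |A + A| = 11. Thus K = 11/6. Here |A + A| = 2|A| − 1 = 11, the minimum possible — so K = 11/6 is minimal, which holds iff A is an arithmetic progression.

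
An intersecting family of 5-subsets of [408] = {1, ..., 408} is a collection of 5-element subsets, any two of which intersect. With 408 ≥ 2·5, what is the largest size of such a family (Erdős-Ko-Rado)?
max |F| = C(407, 4) = 1126537335

The Erdős-Ko-Rado theorem states: for n ≥ 2k, an intersecting family of k-subsets of an n-element set has size at most C(n − 1, k − 1), with equality for 'star' families {A ⊆ [n] : |A| = k, i ∈ A} (fix an element i). For n = 408, k = 5: C(407, 4) = 1126537335.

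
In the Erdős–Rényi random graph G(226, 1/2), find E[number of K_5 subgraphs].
E[# K_5] = C(226, 5) · (1/2)^C(5, 2) = 4699109520 / 2^10 = 293694345/64 = 4588974.140625

For each 5-subset S of vertices (there are C(226, 5) = 4699109520 such S), let X_S = 1 if S induces a K_5 (all C(5, 2) = 10 edges present). Then P(X_S = 1) = (1/2)^10 = 1/1024. By linearity of expectation, E[# K_5] = C(226, 5) · (1/2)^10 = 4699109520 / 1024 = 293694345/64 = 4588974.140625.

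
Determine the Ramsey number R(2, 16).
R(2, 16) = 16

R(2, k) = k for all k ≥ 2: in a 2-colouring of K_k, either some edge is red (a red K_2) or all edges are blue (a blue K_k). And K_{15} coloured all-blue has no blue K_16, so R(2, 16) > 15. Hence R(2, 16) = 16.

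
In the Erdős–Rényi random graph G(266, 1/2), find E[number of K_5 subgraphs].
E[# K_5] = C(266, 5) · (1/2)^C(5, 2) = 10685804668 / 2^10 = 2671451167/256 ≈ 10435356.121094

For each 5-subset S of vertices (there are C(266, 5) = 10685804668 such S), let X_S = 1 if S induces a K_5 (all C(5, 2) = 10 edges present). Then P(X_S = 1) = (1/2)^10 = 1/1024. By linearity of expectation, E[# K_5] = C(266, 5) · (1/2)^10 = 10685804668 / 1024 = 2671451167/256 ≈ 10435356.121094.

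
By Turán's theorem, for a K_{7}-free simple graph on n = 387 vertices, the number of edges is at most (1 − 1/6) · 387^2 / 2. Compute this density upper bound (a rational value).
Turán density bound = (5/6) · 387^2/2 = 249615/4 ≈ 62403.75

Turán's theorem: ex(n, K_{r+1}) is achieved by the complete r-partite Turán graph T(n, r) with parts as balanced as possible, and is at most (1 − 1/r) · n^2/2. For r = 6, n = 387: the density bound is (5/6) · 149769/2 = 249615/4 ≈ 62403.75. The integer-valued extremum is e(T(387, 6)) = 62403, which is strictly less than the density bound 249615/4 since 6 ∤ 387 (the parts of T(387, 6) cannot all be equal).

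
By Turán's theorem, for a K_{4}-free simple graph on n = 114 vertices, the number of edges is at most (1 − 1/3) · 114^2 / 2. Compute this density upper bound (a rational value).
Turán density bound = (2/3) · 114^2/2 = 4332

Turán's theorem: ex(n, K_{r+1}) is achieved by the complete r-partite Turán graph T(n, r) with parts as balanced as possible, and is at most (1 − 1/r) · n^2/2. For r = 3, n = 114: the density bound is (2/3) · 12996/2 = 4332. Since 3 ∣ 114, the Turán graph T(114, 3) has parts of equal size 38, and its edge count e(T(114, 3)) = 4332 attains the density bound exactly.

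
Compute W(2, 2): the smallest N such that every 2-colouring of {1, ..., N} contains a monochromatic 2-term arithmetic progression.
W(2, 2) = 2 + 1 = 3

A 2-term AP is any pair of integers, so a monochromatic 2-AP exists iff some colour is used at least twice. With 2 colours, the colouring i ↦ i on {1, ..., 2} uses each colour once, avoiding any monochromatic pair, so W(2, 2) > 2. For {1, ..., 3}, pigeonhole forces two integers of the same colour, which form a monochromatic 2-AP. Hence W(2, 2) = 3.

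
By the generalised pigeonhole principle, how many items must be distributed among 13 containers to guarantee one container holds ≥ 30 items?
n = (30 − 1)·13 + 1 = 378

By the generalised pigeonhole principle, to guarantee some box contains ≥ r objects we need more than (r − 1) · k objects total. Threshold: n = (r − 1) · k + 1. With r = 30 and k = 13: n = 29 · 13 + 1 = 377 + 1 = 378. For n = 377 = 29 · 13, we can put exactly 29 objects in every box, avoiding 30 in any single one — so 378 is tight.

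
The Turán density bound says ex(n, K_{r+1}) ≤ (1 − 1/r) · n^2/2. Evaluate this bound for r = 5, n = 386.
Turán density bound = (4/5) · 386^2/2 = 297992/5 ≈ 59598.4

Turán's theorem: ex(n, K_{r+1}) is achieved by the complete r-partite Turán graph T(n, r) with parts as balanced as possible, and is at most (1 − 1/r) · n^2/2. For r = 5, n = 386: the density bound is (4/5) · 148996/2 = 297992/5 ≈ 59598.4. The integer-valued extremum is e(T(386, 5)) = 59598, which is strictly less than the density bound 297992/5 since 5 ∤ 386 (the parts of T(386, 5) cannot all be equal).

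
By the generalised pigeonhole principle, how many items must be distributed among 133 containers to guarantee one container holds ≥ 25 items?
n = (25 − 1)·133 + 1 = 3193

By the generalised pigeonhole principle, to guarantee some box contains ≥ r objects we need more than (r − 1) · k objects total. Threshold: n = (r − 1) · k + 1. With r = 25 and k = 133: n = 24 · 133 + 1 = 3192 + 1 = 3193. For n = 3192 = 24 · 133, we can put exactly 24 objects in every box, avoiding 25 in any single one — so 3193 is tight.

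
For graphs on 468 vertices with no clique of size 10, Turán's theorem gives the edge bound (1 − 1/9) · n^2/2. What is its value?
Turán density bound = (8/9) · 468^2/2 = 97344

Turán's theorem: ex(n, K_{r+1}) is achieved by the complete r-partite Turán graph T(n, r) with parts as balanced as possible, and is at most (1 − 1/r) · n^2/2. For r = 9, n = 468: the density bound is (8/9) · 219024/2 = 97344. Since 9 ∣ 468, the Turán graph T(468, 9) has parts of equal size 52, and its edge count e(T(468, 9)) = 97344 attains the density bound exactly.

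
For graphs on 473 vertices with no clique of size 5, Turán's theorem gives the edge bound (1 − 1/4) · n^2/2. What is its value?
Turán density bound = (3/4) · 473^2/2 = 671187/8 ≈ 83898.375

Turán's theorem: ex(n, K_{r+1}) is achieved by the complete r-partite Turán graph T(n, r) with parts as balanced as possible, and is at most (1 − 1/r) · n^2/2. For r = 4, n = 473: the density bound is (3/4) · 223729/2 = 671187/8 ≈ 83898.375. The integer-valued extremum is e(T(473, 4)) = 83898, which is strictly less than the density bound 671187/8 since 4 ∤ 473 (the parts of T(473, 4) cannot all be equal).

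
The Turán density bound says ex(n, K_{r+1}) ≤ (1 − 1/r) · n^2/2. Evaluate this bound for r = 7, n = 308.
Turán density bound = (6/7) · 308^2/2 = 40656

Turán's theorem: ex(n, K_{r+1}) is achieved by the complete r-partite Turán graph T(n, r) with parts as balanced as possible, and is at most (1 − 1/r) · n^2/2. For r = 7, n = 308: the density bound is (6/7) · 94864/2 = 40656. Since 7 ∣ 308, the Turán graph T(308, 7) has parts of equal size 44, and its edge count e(T(308, 7)) = 40656 attains the density bound exactly.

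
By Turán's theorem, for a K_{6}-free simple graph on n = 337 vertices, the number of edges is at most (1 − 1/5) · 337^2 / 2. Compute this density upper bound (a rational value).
Turán density bound = (4/5) · 337^2/2 = 227138/5 ≈ 45427.6

Turán's theorem: ex(n, K_{r+1}) is achieved by the complete r-partite Turán graph T(n, r) with parts as balanced as possible, and is at most (1 − 1/r) · n^2/2. For r = 5, n = 337: the density bound is (4/5) · 113569/2 = 227138/5 ≈ 45427.6. The integer-valued extremum is e(T(337, 5)) = 45427, which is strictly less than the density bound 227138/5 since 5 ∤ 337 (the parts of T(337, 5) cannot all be equal).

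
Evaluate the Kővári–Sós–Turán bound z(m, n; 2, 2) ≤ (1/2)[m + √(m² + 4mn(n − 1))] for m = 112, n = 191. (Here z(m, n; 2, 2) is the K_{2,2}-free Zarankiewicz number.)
z(112, 191; 2, 2) ≤ (1/2)[112 + √(112² + 4·112·191·190)] = (1/2)[112 + √16270464] = 2072.8332

Kővári–Sós–Turán: let r_1, ..., r_112 be the row sums and z = Σ r_i the total number of 1s. Each pair of columns can share at most one row with both entries 1 (else a 2×2 all-ones block appears), so Σ_i C(r_i, 2) ≤ C(191, 2) = 18145. By convexity Σ_i C(r_i, 2) ≥ 112·C(z/112, 2) = z(z − 112)/(2·112), giving z² − 112z − 112·191·190 ≤ 0 and hence z ≤ (1/2)[112 + √(12544 + 4·4064480)] = (1/2)[112 + √16270464] ≈ (1/2)(112 + 4033.6663) = 2072.8332.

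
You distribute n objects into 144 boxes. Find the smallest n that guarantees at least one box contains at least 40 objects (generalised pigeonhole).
n = (40 − 1)·144 + 1 = 5617

By the generalised pigeonhole principle, to guarantee some box contains ≥ r objects we need more than (r − 1) · k objects total. Threshold: n = (r − 1) · k + 1. With r = 40 and k = 144: n = 39 · 144 + 1 = 5616 + 1 = 5617. For n = 5616 = 39 · 144, we can put exactly 39 objects in every box, avoiding 40 in any single one — so 5617 is tight.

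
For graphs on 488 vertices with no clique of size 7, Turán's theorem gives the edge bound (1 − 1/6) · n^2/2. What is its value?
Turán density bound = (5/6) · 488^2/2 = 297680/3 ≈ 99226.6667

Turán's theorem: ex(n, K_{r+1}) is achieved by the complete r-partite Turán graph T(n, r) with parts as balanced as possible, and is at most (1 − 1/r) · n^2/2. For r = 6, n = 488: the density bound is (5/6) · 238144/2 = 297680/3 ≈ 99226.6667. The integer-valued extremum is e(T(488, 6)) = 99226, which is strictly less than the density bound 297680/3 since 6 ∤ 488 (the parts of T(488, 6) cannot all be equal).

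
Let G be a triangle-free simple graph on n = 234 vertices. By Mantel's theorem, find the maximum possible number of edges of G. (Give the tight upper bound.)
ex(234, K_3) = ⌊234^2/4⌋ = 13689

Mantel (1907): a triangle-free graph on n vertices has at most ⌊n^2/4⌋ edges, with equality for the complete bipartite graph K_{⌊n/2⌋, ⌈n/2⌉}. For n = 234: ⌊234^2/4⌋ = ⌊54756/4⌋ = 13689. The extremal graph is K_{117, 117}, which has 117·117 = 13689 edges.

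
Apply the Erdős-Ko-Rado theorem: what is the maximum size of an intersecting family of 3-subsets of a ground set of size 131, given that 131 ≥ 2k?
max |F| = C(130, 2) = 8385

Erdős-Ko-Rado (1961): when n ≥ 2k, max |F| = C(n−1, k−1). The bound is attained by the star {A : i ∈ A} for any fixed i ∈ [n]. Here C(131−1, 3−1) = C(130, 2) = 8385.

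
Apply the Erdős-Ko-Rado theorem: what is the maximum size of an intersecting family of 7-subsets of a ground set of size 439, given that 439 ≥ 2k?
max |F| = C(438, 6) = 9474939010621

The Erdős-Ko-Rado theorem states: for n ≥ 2k, an intersecting family of k-subsets of an n-element set has size at most C(n − 1, k − 1), with equality for 'star' families {A ⊆ [n] : |A| = k, i ∈ A} (fix an element i). For n = 439, k = 7: C(438, 6) = 9474939010621.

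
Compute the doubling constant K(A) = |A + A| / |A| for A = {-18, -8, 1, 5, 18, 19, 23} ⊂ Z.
K = |A + A| / |A| = 26/7

Enumerate A + A = {a + b : a, b ∈ A}. With |A| = 7, there are |A|^2 = 49 ordered sum pairs; collecting distinct values, A + A = {-36, -26, -17, -16, -13, -7, -3, 0, 1, 2, 5, 6, 10, 11, 15, 19, 20, 23, 24, 28, 36, 37, 38, 41, 42, 46}, so |A + A| = 26. Thus K = 26/7. For comparison, the minimum possible |A + A| over all 7-element sets is 2·7 − 1 = 13 (so min K = 13/7), attained only by arithmetic progressions.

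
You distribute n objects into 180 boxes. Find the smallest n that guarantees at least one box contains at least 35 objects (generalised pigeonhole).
n = (35 − 1)·180 + 1 = 6121

By the generalised pigeonhole principle, to guarantee some box contains ≥ r objects we need more than (r − 1) · k objects total. Threshold: n = (r − 1) · k + 1. With r = 35 and k = 180: n = 34 · 180 + 1 = 6120 + 1 = 6121. For n = 6120 = 34 · 180, we can put exactly 34 objects in every box, avoiding 35 in any single one — so 6121 is tight.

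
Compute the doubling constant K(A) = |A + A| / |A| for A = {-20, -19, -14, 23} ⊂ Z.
K = |A + A| / |A| = 10/4 = 5/2

Enumerate A + A = {a + b : a, b ∈ A}. With |A| = 4, there are |A|^2 = 16 ordered sum pairs; collecting distinct values, A + A = {-40, -39, -38, -34, -33, -28, 3, 4, 9, 46}, so |A + A| = 10. Thus K = 10/4 = 5/2. For comparison, the minimum possible |A + A| over all 4-element sets is 2·4 − 1 = 7 (so min K = 7/4), attained only by arithmetic progressions.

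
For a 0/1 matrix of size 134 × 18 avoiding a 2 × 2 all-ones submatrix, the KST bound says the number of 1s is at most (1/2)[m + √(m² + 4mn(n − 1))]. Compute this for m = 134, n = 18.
z(134, 18; 2, 2) ≤ (1/2)[134 + √(134² + 4·134·18·17)] = (1/2)[134 + √181972] = 280.2909

Kővári–Sós–Turán: let r_1, ..., r_134 be the row sums and z = Σ r_i the total number of 1s. Each pair of columns can share at most one row with both entries 1 (else a 2×2 all-ones block appears), so Σ_i C(r_i, 2) ≤ C(18, 2) = 153. By convexity Σ_i C(r_i, 2) ≥ 134·C(z/134, 2) = z(z − 134)/(2·134), giving z² − 134z − 134·18·17 ≤ 0 and hence z ≤ (1/2)[134 + √(17956 + 4·41004)] = (1/2)[134 + √181972] ≈ (1/2)(134 + 426.5818) = 280.2909.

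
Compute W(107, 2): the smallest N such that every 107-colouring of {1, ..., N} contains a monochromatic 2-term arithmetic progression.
W(107, 2) = 107 + 1 = 108

A 2-term AP is any pair of integers, so a monochromatic 2-AP exists iff some colour is used at least twice. With 107 colours, the colouring i ↦ i on {1, ..., 107} uses each colour once, avoiding any monochromatic pair, so W(107, 2) > 107. For {1, ..., 108}, pigeonhole forces two integers of the same colour, which form a monochromatic 2-AP. Hence W(107, 2) = 108.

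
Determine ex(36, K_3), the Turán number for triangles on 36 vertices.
ex(36, K_3) = ⌊36^2/4⌋ = 324

Mantel (1907): a triangle-free graph on n vertices has at most ⌊n^2/4⌋ edges, with equality for the complete bipartite graph K_{⌊n/2⌋, ⌈n/2⌉}. For n = 36: ⌊36^2/4⌋ = ⌊1296/4⌋ = 324. The extremal graph is K_{18, 18}, which has 18·18 = 324 edges.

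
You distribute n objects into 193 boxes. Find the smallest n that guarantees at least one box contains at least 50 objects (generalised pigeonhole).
n = (50 − 1)·193 + 1 = 9458

By the generalised pigeonhole principle, to guarantee some box contains ≥ r objects we need more than (r − 1) · k objects total. Threshold: n = (r − 1) · k + 1. With r = 50 and k = 193: n = 49 · 193 + 1 = 9457 + 1 = 9458. For n = 9457 = 49 · 193, we can put exactly 49 objects in every box, avoiding 50 in any single one — so 9458 is tight.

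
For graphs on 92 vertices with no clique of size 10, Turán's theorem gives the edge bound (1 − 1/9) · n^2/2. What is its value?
Turán density bound = (8/9) · 92^2/2 = 33856/9 ≈ 3761.7778

Turán's theorem: ex(n, K_{r+1}) is achieved by the complete r-partite Turán graph T(n, r) with parts as balanced as possible, and is at most (1 − 1/r) · n^2/2. For r = 9, n = 92: the density bound is (8/9) · 8464/2 = 33856/9 ≈ 3761.7778. The integer-valued extremum is e(T(92, 9)) = 3761, which is strictly less than the density bound 33856/9 since 9 ∤ 92 (the parts of T(92, 9) cannot all be equal).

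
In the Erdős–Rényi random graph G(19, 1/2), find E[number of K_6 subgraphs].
E[# K_6] = C(19, 6) · (1/2)^C(6, 2) = 27132 / 2^15 = 6783/8192 ≈ 0.828003

For each 6-subset S of vertices (there are C(19, 6) = 27132 such S), let X_S = 1 if S induces a K_6 (all C(6, 2) = 15 edges present). Then P(X_S = 1) = (1/2)^15 = 1/32768. By linearity of expectation, E[# K_6] = C(19, 6) · (1/2)^15 = 27132 / 32768 = 6783/8192 ≈ 0.828003.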